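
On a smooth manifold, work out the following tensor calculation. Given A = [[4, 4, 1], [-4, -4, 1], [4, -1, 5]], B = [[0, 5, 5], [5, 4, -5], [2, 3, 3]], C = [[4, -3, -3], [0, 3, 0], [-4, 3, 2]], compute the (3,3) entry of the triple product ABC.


(ABC)_{33} = sum_m (AB)_{3m} C_{m3}. First compute row 3 of AB.
(AB)_{31} = 4*0 + -1*5 + 5*2 = 5
(AB)_{32} = 4*5 + -1*4 + 5*3 = 31
(AB)_{33} = 4*5 + -1*-5 + 5*3 = 40
Now contract with column 3 of C:
(AB)_{31} * C_{13} = 5 * -3 = -15
(AB)_{32} * C_{23} = 31 * 0 = 0
(AB)_{33} * C_{33} = 40 * 2 = 80
(ABC)_{33} = -15 + 0 + 80 = 65

65


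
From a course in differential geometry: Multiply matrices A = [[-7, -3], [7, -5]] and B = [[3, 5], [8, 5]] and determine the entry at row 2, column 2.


(AB)_{ij} = sum_k A_{ik} B_{kj}.
For i=2, j=2:
A_{21} * B_{12} = 7 * 5 = 35
A_{22} * B_{22} = -5 * 5 = -25
Sum = 35 + -25 = 10

10


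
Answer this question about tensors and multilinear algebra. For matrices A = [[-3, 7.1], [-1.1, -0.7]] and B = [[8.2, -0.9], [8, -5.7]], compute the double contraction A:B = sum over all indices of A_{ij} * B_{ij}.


A:B = sum over all i,j of A_{ij} * B_{ij}.
Row 1: -3*8.2=-24.6, 7.1*-0.9=-6.39 => row sum = -30.99
Row 2: -1.1*8=-8.8, -0.7*-5.7=3.99 => row sum = -4.81
Total = -30.99 + -4.81 = -35.8

-35.8


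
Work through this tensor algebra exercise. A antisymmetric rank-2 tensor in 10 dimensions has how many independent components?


A antisymmetric rank-2 tensor in d dimensions has d(d-1)/2 independent components.
d = 10
d(d-1)/2 = 10 * 9 / 2 = 90 / 2 = 45

45


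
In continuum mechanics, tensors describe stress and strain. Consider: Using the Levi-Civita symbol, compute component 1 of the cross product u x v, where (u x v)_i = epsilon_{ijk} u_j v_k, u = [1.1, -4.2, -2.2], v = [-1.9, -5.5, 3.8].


(u x v)_1 = sum_{j,k} epsilon_{1jk} u_j v_k. Only permutations of (1,2,3) contribute; the two non-zero terms are:
eps_{123} u_2 v_3 = 1 * -4.2 * 3.8 = -15.96
eps_{132} u_3 v_2 = -1 * -2.2 * -5.5 = -12.1
(u x v)_1 = -28.06

-28.06


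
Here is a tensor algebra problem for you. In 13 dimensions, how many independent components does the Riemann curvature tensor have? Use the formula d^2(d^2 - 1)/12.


The Riemann tensor in d dimensions has d^2(d^2 - 1)/12 independent components.
d = 13, so d^2 = 169
d^2 - 1 = 168
d^2(d^2 - 1) = 169 * 168 = 28392
Divide by 12: 28392 / 12 = 2366

2366


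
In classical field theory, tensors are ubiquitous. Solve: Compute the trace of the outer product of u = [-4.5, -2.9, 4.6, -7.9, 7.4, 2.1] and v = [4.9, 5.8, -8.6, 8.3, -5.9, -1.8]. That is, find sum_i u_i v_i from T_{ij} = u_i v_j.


The outer product gives T_{ij} = u_i v_j.
The trace (contraction) is Tr(T) = sum_i T_{ii} = sum_i u_i v_i.
Diagonal entries:
T_{11} = u_1 * v_1 = -4.5 * 4.9 = -22.05
T_{22} = u_2 * v_2 = -2.9 * 5.8 = -16.82
T_{33} = u_3 * v_3 = 4.6 * -8.6 = -39.56
T_{44} = u_4 * v_4 = -7.9 * 8.3 = -65.57
T_{55} = u_5 * v_5 = 7.4 * -5.9 = -43.66
T_{66} = u_6 * v_6 = 2.1 * -1.8 = -3.78
Tr(T) = -22.05 + -16.82 + -39.56 + -65.57 + -43.66 + -3.78 = -191.44

-191.44


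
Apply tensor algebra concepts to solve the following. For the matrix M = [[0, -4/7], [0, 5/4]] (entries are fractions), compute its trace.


The trace is the sum of diagonal entries.
Diagonal: M[1,1] = 0, M[2,2] = 5/4
Tr(M) = 0 + 5/4
Computing step by step:
After adding M[1,1]: 0
After adding M[2,2]: 5/4
Tr(M) = 5/4

5/4


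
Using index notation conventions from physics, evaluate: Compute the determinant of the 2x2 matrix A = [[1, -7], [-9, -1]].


For a 2x2 matrix [[a, b], [c, d]], det = a*d - b*c.
a = 1, b = -7, c = -9, d = -1
a*d = 1 * -1 = -1
b*c = -7 * -9 = 63
det = -1 - 63 = -64

-64


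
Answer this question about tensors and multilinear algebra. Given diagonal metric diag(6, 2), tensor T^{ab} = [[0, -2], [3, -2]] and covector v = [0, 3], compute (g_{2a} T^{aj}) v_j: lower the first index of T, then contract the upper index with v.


Step 1: lower the first index. For a diagonal metric, g_{ia} T^{aj} = g_{ii} T^{ij} (no sum on i).
g_{22} = 2
S_2{}^1 = 2 * T^{21} = 2 * 3 = 6
S_2{}^2 = 2 * T^{22} = 2 * -2 = -4
Step 2: contract S_2{}^j with v_j.
S_2{}^1 * v_1 = 6 * 0 = 0
S_2{}^2 * v_2 = -4 * 3 = -12
Result = 0 + -12 = -12

-12


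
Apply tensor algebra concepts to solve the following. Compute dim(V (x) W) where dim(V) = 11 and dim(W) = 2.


The dimension of a tensor product is the product of dimensions.
dim(V) = 11, dim(W) = 2
dim(V (x) W) = 11 * 2 = 22

22


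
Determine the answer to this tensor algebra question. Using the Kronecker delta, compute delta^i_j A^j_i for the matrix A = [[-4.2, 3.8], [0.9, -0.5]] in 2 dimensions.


The contraction (trace) of a rank-2 tensor is the sum of its diagonal elements.
Diagonal entries: A[1,1] = -4.2, A[2,2] = -0.5
Tr(A) = -4.2 + -0.5 = -4.7

-4.7


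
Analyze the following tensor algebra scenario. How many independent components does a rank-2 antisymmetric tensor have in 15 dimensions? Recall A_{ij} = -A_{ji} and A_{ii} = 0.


An antisymmetric rank-2 tensor satisfies A_{ij} = -A_{ji}, so diagonal entries are zero.
The independent components are the upper-triangular entries: C(n, 2) = n(n-1)/2.
n = 15
C(15, 2) = 15 * 14 / 2 = 210 / 2 = 105

105


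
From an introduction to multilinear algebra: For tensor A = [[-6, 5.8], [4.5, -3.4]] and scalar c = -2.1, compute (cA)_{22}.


Scalar multiplication: (cA)_{ij} = c * A_{ij}.
c = -2.1
A_{22} = -3.4
(cA)_{22} = -2.1 * -3.4 = 7.14

7.14


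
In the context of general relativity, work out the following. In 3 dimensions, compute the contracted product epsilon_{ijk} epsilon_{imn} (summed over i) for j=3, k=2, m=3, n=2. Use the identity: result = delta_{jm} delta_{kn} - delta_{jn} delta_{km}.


Using the identity: epsilon_{ijk} epsilon_{imn} = delta_{jm} delta_{kn} - delta_{jn} delta_{km}.
delta_{33} = 1
delta_{22} = 1
delta_{32} = 0
delta_{23} = 0
Result = 1 * 1 - 0 * 0 = 1 - 0 = 1

1


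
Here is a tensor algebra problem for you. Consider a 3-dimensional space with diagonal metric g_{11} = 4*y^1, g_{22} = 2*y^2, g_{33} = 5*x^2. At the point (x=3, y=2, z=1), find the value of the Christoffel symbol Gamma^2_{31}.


For a diagonal metric, Gamma^k_{ij} = (1/2) g^{kk} (dg_{ik}/dx_j + dg_{jk}/dx_i - dg_{ij}/dx_k).
The metric is diagonal, so g_{ab} = 0 for a != b.
At the given point: g_{11} = 8, g_{22} = 8, g_{33} = 45
g^{22} = 1/8
dg_{32}/dx_1 = 0 (off-diagonal)
dg_{12}/dx_3 = 0 (off-diagonal)
dg_{31}/dx_2 = 0 (off-diagonal)
Numerator = 0 + 0 - 0 = 0
Gamma^2_{31} = 0 / (2 * 8) = 0

0


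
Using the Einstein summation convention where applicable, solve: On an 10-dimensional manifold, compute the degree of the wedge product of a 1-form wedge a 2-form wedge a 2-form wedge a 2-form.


The degree of a wedge product is the sum of the degrees of the individual forms.
Degrees: 1, 2, 2, 2
Total degree = 1 + 2 + 2 + 2 = 7

7


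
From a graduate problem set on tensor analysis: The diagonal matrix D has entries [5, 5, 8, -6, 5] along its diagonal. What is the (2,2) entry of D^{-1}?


For a diagonal matrix, the inverse has entries (D^{-1})_{ii} = 1/d_{ii}.
The diagonal entries are: d_{11} = 5, d_{22} = 5, d_{33} = 8, d_{44} = -6, d_{55} = 5
We need (D^{-1})_{22} = 1/d_{22} = 1/5 = 1/5

1/5


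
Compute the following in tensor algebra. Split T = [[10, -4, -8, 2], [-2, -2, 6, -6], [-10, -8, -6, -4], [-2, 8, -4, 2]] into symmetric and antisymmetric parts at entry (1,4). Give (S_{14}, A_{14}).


T_{14} = 2
T_{41} = -2
S_{14} = (2 + -2)/2 = 0/2 = 0
A_{14} = (2 - -2)/2 = 4/2 = 2
Check: S + A = 0 + 2 = 2 = T_{14}.

(0, 2)


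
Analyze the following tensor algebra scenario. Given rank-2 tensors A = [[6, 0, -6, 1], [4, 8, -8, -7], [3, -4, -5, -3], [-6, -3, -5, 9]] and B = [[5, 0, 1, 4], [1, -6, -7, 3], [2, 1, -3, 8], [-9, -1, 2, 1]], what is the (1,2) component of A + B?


Tensor addition is component-wise: (A + B)_{ij} = A_{ij} + B_{ij}.
A_{12} = 0
B_{12} = 0
(A + B)_{12} = 0 + 0 = 0

0


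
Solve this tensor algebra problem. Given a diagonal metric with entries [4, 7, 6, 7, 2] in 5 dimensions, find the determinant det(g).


For a diagonal metric, the determinant is the product of diagonal entries.
Diagonal entries: 4, 7, 6, 7, 2
det(g) = 4 * 7 * 6 * 7 * 2 = 2352

2352


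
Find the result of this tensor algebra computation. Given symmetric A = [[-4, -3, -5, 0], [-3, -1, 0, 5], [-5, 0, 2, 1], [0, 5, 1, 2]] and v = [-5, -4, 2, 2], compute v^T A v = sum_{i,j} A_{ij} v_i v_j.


First compute Av:
(Av)_1 = -4*-5 + -3*-4 + -5*2 + 0*2 = 22
(Av)_2 = -3*-5 + -1*-4 + 0*2 + 5*2 = 29
(Av)_3 = -5*-5 + 0*-4 + 2*2 + 1*2 = 31
(Av)_4 = 0*-5 + 5*-4 + 1*2 + 2*2 = -14
Av = [22, 29, 31, -14]
Then v^T (Av) = -5*22 + -4*29 + 2*31 + 2*-14
= -110 + -116 + 62 + -28 = -192

-192


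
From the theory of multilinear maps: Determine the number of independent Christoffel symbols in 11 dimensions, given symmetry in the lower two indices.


Christoffel symbols Gamma^k_{ij} are symmetric in i,j, so there are d * d(d+1)/2 independent symbols.
d = 11
d(d+1)/2 = 11 * 12 / 2 = 66
Total = 11 * 66 = 726

726


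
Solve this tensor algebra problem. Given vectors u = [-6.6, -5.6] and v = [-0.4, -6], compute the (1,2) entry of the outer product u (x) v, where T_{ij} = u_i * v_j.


The outer product entry T_{ij} = u_i * v_j.
We need i=1, j=2.
u_1 = -6.6, v_2 = -6
T_{1,2} = -6.6 * -6 = 39.6

39.6


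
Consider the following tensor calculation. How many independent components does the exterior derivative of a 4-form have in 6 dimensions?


The exterior derivative of a p-form is a (p+1)-form.
Its number of independent components is C(n, p+1).
n = 6, p+1 = 5
C(6, 5) = 6

6


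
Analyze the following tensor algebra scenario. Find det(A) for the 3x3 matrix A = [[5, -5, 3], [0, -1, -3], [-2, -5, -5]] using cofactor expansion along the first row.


Expanding along the first row, det(A) = a11*M_11 - a12*M_12 + a13*M_13, where M_1j is the (1,j) minor.
Minor M_11 = -1*-5 - -3*-5 = -10
Minor M_12 = 0*-5 - -3*-2 = -6
Minor M_13 = 0*-5 - -1*-2 = -2
det = 5*(-10) - -5*(-6) + 3*(-2)
    = -50 - 30 + -6
    = -86

-86


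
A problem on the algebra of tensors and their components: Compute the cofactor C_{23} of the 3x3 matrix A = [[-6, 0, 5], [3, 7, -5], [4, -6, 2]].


To find cofactor C_{23}, delete row 2 and column 3.
The resulting 2x2 submatrix is: [[-6, 0], [4, -6]]
Minor M_{23} = -6*-6 - 0*4
  = 36 - 0 = 36
Sign = (-1)^(2+3) = (-1)^5 = -1
Cofactor C_{23} = -1 * 36 = -36

-36


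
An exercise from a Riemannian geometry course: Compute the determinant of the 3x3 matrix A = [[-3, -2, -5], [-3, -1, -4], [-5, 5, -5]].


Expanding along the first row, det(A) = a11*M_11 - a12*M_12 + a13*M_13, where M_1j is the (1,j) minor.
Minor M_11 = -1*-5 - -4*5 = 25
Minor M_12 = -3*-5 - -4*-5 = -5
Minor M_13 = -3*5 - -1*-5 = -20
det = -3*(25) - -2*(-5) + -5*(-20)
    = -75 - 10 + 100
    = 15

15


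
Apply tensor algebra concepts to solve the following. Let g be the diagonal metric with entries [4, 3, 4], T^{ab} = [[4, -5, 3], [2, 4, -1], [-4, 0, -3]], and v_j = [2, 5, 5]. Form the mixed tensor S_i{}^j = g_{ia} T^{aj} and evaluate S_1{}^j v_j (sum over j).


Step 1: lower the first index. For a diagonal metric, g_{ia} T^{aj} = g_{ii} T^{ij} (no sum on i).
g_{11} = 4
S_1{}^1 = 4 * T^{11} = 4 * 4 = 16
S_1{}^2 = 4 * T^{12} = 4 * -5 = -20
S_1{}^3 = 4 * T^{13} = 4 * 3 = 12
Step 2: contract S_1{}^j with v_j.
S_1{}^1 * v_1 = 16 * 2 = 32
S_1{}^2 * v_2 = -20 * 5 = -100
S_1{}^3 * v_3 = 12 * 5 = 60
Result = 32 + -100 + 60 = -8

-8


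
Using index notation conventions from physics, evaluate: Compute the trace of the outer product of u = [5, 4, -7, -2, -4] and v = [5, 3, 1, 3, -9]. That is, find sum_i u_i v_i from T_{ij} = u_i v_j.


The outer product gives T_{ij} = u_i v_j.
The trace (contraction) is Tr(T) = sum_i T_{ii} = sum_i u_i v_i.
Diagonal entries:
T_{11} = u_1 * v_1 = 5 * 5 = 25
T_{22} = u_2 * v_2 = 4 * 3 = 12
T_{33} = u_3 * v_3 = -7 * 1 = -7
T_{44} = u_4 * v_4 = -2 * 3 = -6
T_{55} = u_5 * v_5 = -4 * -9 = 36
Tr(T) = 25 + 12 + -7 + -6 + 36 = 60

60


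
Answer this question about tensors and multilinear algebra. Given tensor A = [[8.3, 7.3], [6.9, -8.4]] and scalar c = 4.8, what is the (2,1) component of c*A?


Scalar multiplication: (cA)_{ij} = c * A_{ij}.
c = 4.8
A_{21} = 6.9
(cA)_{21} = 4.8 * 6.9 = 33.12

33.12


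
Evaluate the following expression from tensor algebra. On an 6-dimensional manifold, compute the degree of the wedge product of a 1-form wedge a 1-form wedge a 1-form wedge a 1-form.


The degree of a wedge product is the sum of the degrees of the individual forms.
Degrees: 1, 1, 1, 1
Total degree = 1 + 1 + 1 + 1 = 4

4


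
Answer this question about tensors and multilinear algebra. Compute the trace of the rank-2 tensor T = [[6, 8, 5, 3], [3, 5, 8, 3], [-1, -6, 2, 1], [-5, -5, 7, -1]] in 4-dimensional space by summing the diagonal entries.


The contraction (trace) of a rank-2 tensor is the sum of its diagonal elements.
Diagonal entries: A[1,1] = 6, A[2,2] = 5, A[3,3] = 2, A[4,4] = -1
Tr(A) = 6 + 5 + 2 + -1 = 12

12


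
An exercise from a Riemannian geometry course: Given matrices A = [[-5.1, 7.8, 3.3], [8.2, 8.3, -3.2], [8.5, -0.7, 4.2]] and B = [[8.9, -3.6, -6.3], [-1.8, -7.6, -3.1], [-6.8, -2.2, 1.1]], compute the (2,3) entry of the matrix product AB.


(AB)_{ij} = sum_k A_{ik} B_{kj}.
For i=2, j=3:
A_{21} * B_{13} = 8.2 * -6.3 = -51.66
A_{22} * B_{23} = 8.3 * -3.1 = -25.73
A_{23} * B_{33} = -3.2 * 1.1 = -3.52
Sum = -51.66 + -25.73 + -3.52 = -80.91

-80.91


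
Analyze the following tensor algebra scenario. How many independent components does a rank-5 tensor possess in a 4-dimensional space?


The number of components of a rank-r tensor in d dimensions is d^r.
Here d = 4 and r = 5.
4^5 = 1024

1024


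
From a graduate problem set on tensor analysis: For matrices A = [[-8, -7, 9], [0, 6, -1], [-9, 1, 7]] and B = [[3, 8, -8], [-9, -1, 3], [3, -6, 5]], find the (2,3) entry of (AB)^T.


(AB)^T_{ij} = (AB)_{ji} = sum_k A_{jk} B_{ki}.
For i=2, j=3 we need (AB)_{32}:
A_{31} * B_{12} = -9 * 8 = -72
A_{32} * B_{22} = 1 * -1 = -1
A_{33} * B_{32} = 7 * -6 = -42
Sum = -72 + -1 + -42 = -115

-115


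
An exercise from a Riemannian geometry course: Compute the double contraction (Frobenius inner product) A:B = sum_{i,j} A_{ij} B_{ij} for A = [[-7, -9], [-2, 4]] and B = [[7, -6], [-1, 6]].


A:B = sum over all i,j of A_{ij} * B_{ij}.
Row 1: -7*7=-49, -9*-6=54 => row sum = 5
Row 2: -2*-1=2, 4*6=24 => row sum = 26
Total = 5 + 26 = 31

31


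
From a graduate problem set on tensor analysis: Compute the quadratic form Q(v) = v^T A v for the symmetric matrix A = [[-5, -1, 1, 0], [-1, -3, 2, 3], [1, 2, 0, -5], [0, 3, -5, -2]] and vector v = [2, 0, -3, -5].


First compute Av:
(Av)_1 = -5*2 + -1*0 + 1*-3 + 0*-5 = -13
(Av)_2 = -1*2 + -3*0 + 2*-3 + 3*-5 = -23
(Av)_3 = 1*2 + 2*0 + 0*-3 + -5*-5 = 27
(Av)_4 = 0*2 + 3*0 + -5*-3 + -2*-5 = 25
Av = [-13, -23, 27, 25]
Then v^T (Av) = 2*-13 + 0*-23 + -3*27 + -5*25
= -26 + 0 + -81 + -125 = -232

-232


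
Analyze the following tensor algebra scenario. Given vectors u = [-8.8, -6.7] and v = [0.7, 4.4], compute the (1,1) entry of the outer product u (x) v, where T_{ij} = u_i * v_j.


The outer product entry T_{ij} = u_i * v_j.
We need i=1, j=1.
u_1 = -8.8, v_1 = 0.7
T_{1,1} = -8.8 * 0.7 = -6.16

-6.16


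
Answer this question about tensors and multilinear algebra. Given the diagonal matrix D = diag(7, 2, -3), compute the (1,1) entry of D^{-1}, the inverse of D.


For a diagonal matrix, the inverse has entries (D^{-1})_{ii} = 1/d_{ii}.
The diagonal entries are: d_{11} = 7, d_{22} = 2, d_{33} = -3
We need (D^{-1})_{11} = 1/d_{11} = 1/7 = 1/7

1/7


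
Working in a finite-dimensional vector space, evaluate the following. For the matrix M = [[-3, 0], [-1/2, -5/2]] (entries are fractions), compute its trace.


The trace is the sum of diagonal entries.
Diagonal: M[1,1] = -3, M[2,2] = -5/2
Tr(M) = -3 + -5/2
Computing step by step:
After adding M[1,1]: -3
After adding M[2,2]: -11/2
Tr(M) = -11/2

-11/2


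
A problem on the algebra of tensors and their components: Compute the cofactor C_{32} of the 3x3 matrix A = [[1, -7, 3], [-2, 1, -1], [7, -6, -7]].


To find cofactor C_{32}, delete row 3 and column 2.
The resulting 2x2 submatrix is: [[1, 3], [-2, -1]]
Minor M_{32} = 1*-1 - 3*-2
  = -1 - -6 = 5
Sign = (-1)^(3+2) = (-1)^5 = -1
Cofactor C_{32} = -1 * 5 = -5

-5


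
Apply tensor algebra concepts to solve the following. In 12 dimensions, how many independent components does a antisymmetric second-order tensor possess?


A antisymmetric rank-2 tensor in d dimensions has d(d-1)/2 independent components.
d = 12
d(d-1)/2 = 12 * 11 / 2 = 132 / 2 = 66

66


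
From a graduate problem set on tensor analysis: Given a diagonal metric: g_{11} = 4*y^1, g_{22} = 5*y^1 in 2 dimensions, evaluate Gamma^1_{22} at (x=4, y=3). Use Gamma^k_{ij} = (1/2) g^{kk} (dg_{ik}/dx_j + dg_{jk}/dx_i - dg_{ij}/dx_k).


For a diagonal metric, Gamma^k_{ij} = (1/2) g^{kk} (dg_{ik}/dx_j + dg_{jk}/dx_i - dg_{ij}/dx_k).
The metric is diagonal, so g_{ab} = 0 for a != b.
At the given point: g_{11} = 12, g_{22} = 15
g^{11} = 1/12
dg_{21}/dx_2 = 0 (off-diagonal)
dg_{21}/dx_2 = 0 (off-diagonal)
dg_{22}/dx_1 = dg_{22}/dx_1 = 0
Numerator = 0 + 0 - 0 = 0
Gamma^1_{22} = 0 / (2 * 12) = 0

0


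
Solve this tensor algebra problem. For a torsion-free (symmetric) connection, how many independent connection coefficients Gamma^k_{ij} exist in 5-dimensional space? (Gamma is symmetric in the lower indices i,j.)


Christoffel symbols Gamma^k_{ij} are symmetric in i,j, so there are d * d(d+1)/2 independent symbols.
d = 5
d(d+1)/2 = 5 * 6 / 2 = 15
Total = 5 * 15 = 75

75


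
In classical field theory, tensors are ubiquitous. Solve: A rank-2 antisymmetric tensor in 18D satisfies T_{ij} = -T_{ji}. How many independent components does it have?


An antisymmetric rank-2 tensor satisfies A_{ij} = -A_{ji}, so diagonal entries are zero.
The independent components are the upper-triangular entries: C(n, 2) = n(n-1)/2.
n = 18
C(18, 2) = 18 * 17 / 2 = 306 / 2 = 153

153


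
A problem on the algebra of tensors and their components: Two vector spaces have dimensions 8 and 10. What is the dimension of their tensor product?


The dimension of a tensor product is the product of dimensions.
dim(V) = 8, dim(W) = 10
dim(V (x) W) = 8 * 10 = 80

80


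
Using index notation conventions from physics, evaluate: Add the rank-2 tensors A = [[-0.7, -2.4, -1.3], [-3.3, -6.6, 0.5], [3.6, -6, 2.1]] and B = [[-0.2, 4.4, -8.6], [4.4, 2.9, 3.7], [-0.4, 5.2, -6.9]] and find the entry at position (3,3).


Tensor addition is component-wise: (A + B)_{ij} = A_{ij} + B_{ij}.
A_{33} = 2.1
B_{33} = -6.9
(A + B)_{33} = 2.1 + -6.9 = -4.8

-4.8


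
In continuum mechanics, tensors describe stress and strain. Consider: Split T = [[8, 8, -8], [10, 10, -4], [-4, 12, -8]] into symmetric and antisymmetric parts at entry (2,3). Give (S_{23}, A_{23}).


T_{23} = -4
T_{32} = 12
S_{23} = (-4 + 12)/2 = 8/2 = 4
A_{23} = (-4 - 12)/2 = -16/2 = -8
Check: S + A = 4 + -8 = -4 = T_{23}.

(4, -8)


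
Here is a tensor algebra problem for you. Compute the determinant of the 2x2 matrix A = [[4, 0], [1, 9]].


For a 2x2 matrix [[a, b], [c, d]], det = a*d - b*c.
a = 4, b = 0, c = 1, d = 9
a*d = 4 * 9 = 36
b*c = 0 * 1 = 0
det = 36 - 0 = 36

36


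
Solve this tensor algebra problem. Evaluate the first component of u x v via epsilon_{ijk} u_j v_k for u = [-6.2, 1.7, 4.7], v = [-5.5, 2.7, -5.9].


(u x v)_1 = sum_{j,k} epsilon_{1jk} u_j v_k. Only permutations of (1,2,3) contribute; the two non-zero terms are:
eps_{123} u_2 v_3 = 1 * 1.7 * -5.9 = -10.03
eps_{132} u_3 v_2 = -1 * 4.7 * 2.7 = -12.69
(u x v)_1 = -22.72

-22.72


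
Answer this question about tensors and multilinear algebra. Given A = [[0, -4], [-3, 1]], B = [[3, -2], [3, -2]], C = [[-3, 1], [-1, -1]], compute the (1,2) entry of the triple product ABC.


(ABC)_{12} = sum_m (AB)_{1m} C_{m2}. First compute row 1 of AB.
(AB)_{11} = 0*3 + -4*3 = -12
(AB)_{12} = 0*-2 + -4*-2 = 8
Now contract with column 2 of C:
(AB)_{11} * C_{12} = -12 * 1 = -12
(AB)_{12} * C_{22} = 8 * -1 = -8
(ABC)_{12} = -12 + -8 = -20

-20


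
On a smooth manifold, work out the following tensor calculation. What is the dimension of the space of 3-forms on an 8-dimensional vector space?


The dimension of the space of p-forms on an n-dimensional space is C(n, p).
n = 8, p = 3
C(8, 3) = 8! / (3! * 5!) = 56

56


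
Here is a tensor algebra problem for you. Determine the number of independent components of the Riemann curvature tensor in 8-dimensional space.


The Riemann tensor in d dimensions has d^2(d^2 - 1)/12 independent components.
d = 8, so d^2 = 64
d^2 - 1 = 63
d^2(d^2 - 1) = 64 * 63 = 4032
Divide by 12: 4032 / 12 = 336

336


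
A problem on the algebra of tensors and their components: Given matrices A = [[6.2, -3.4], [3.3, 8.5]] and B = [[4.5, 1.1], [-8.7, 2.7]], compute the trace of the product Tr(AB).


Tr(AB) = sum_i (AB)_{ii} where (AB)_{ii} = sum_k A_{ik} B_{ki}.
(AB)_{11} = 6.2*4.5 + -3.4*-8.7 = 57.48
(AB)_{22} = 3.3*1.1 + 8.5*2.7 = 26.58
Tr(AB) = 57.48 + 26.58 = 84.06

84.06


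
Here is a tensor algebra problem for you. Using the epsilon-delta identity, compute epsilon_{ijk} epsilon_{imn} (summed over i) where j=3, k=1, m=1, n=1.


Using the identity: epsilon_{ijk} epsilon_{imn} = delta_{jm} delta_{kn} - delta_{jn} delta_{km}.
delta_{31} = 0
delta_{11} = 1
delta_{31} = 0
delta_{11} = 1
Result = 0 * 1 - 0 * 1 = 0 - 0 = 0

0


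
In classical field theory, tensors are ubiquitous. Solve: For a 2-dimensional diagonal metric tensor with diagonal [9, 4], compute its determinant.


For a diagonal metric, the determinant is the product of diagonal entries.
Diagonal entries: 9, 4
det(g) = 9 * 4 = 36

36


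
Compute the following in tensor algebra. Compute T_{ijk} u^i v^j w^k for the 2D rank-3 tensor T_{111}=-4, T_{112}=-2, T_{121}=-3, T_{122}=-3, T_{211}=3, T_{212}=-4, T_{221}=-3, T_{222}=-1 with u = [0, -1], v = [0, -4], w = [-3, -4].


S = sum over i,j,k of T_{ijk} u_i v_j w_k. Expanding all 8 terms:
T_{111}*u_1*v_1*w_1 = -4*0*0*-3 = 0  (running total: 0)
T_{112}*u_1*v_1*w_2 = -2*0*0*-4 = 0  (running total: 0)
T_{121}*u_1*v_2*w_1 = -3*0*-4*-3 = 0  (running total: 0)
T_{122}*u_1*v_2*w_2 = -3*0*-4*-4 = 0  (running total: 0)
T_{211}*u_2*v_1*w_1 = 3*-1*0*-3 = 0  (running total: 0)
T_{212}*u_2*v_1*w_2 = -4*-1*0*-4 = 0  (running total: 0)
T_{221}*u_2*v_2*w_1 = -3*-1*-4*-3 = 36  (running total: 36)
T_{222}*u_2*v_2*w_2 = -1*-1*-4*-4 = 16  (running total: 52)
S = 52

52


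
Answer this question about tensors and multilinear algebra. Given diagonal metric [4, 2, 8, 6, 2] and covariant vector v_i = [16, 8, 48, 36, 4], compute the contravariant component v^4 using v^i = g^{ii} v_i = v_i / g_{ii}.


To raise an index with a diagonal metric: v^i = v_i / g_{ii}.
For index 4: v_4 = 36, g_{44} = 6
v^4 = 36 / 6 = 6

6


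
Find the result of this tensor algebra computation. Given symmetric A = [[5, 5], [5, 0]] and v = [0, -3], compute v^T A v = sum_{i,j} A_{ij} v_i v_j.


First compute Av:
(Av)_1 = 5*0 + 5*-3 = -15
(Av)_2 = 5*0 + 0*-3 = 0
Av = [-15, 0]
Then v^T (Av) = 0*-15 + -3*0
= 0 + 0 = 0

0


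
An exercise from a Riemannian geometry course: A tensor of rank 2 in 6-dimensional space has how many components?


The number of components of a rank-r tensor in d dimensions is d^r.
Here d = 6 and r = 2.
6^2 = 36

36


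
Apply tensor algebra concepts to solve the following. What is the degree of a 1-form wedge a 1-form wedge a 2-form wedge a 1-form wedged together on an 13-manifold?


The degree of a wedge product is the sum of the degrees of the individual forms.
Degrees: 1, 1, 2, 1
Total degree = 1 + 1 + 2 + 1 = 5

5


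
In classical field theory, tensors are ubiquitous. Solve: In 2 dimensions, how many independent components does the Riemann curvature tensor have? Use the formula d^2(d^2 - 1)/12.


The Riemann tensor in d dimensions has d^2(d^2 - 1)/12 independent components.
d = 2, so d^2 = 4
d^2 - 1 = 3
d^2(d^2 - 1) = 4 * 3 = 12
Divide by 12: 12 / 12 = 1

1


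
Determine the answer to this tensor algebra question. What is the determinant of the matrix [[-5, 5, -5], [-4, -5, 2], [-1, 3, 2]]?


Expanding along the first row, det(A) = a11*M_11 - a12*M_12 + a13*M_13, where M_1j is the (1,j) minor.
Minor M_11 = -5*2 - 2*3 = -16
Minor M_12 = -4*2 - 2*-1 = -6
Minor M_13 = -4*3 - -5*-1 = -17
det = -5*(-16) - 5*(-6) + -5*(-17)
    = 80 - -30 + 85
    = 195

195


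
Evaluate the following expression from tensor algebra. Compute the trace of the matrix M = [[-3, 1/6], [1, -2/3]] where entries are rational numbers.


The trace is the sum of diagonal entries.
Diagonal: M[1,1] = -3, M[2,2] = -2/3
Tr(M) = -3 + -2/3
Computing step by step:
After adding M[1,1]: -3
After adding M[2,2]: -11/3
Tr(M) = -11/3

-11/3


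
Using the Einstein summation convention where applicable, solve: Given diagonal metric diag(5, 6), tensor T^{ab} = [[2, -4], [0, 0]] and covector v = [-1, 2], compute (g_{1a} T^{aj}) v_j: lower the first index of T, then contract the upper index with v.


Step 1: lower the first index. For a diagonal metric, g_{ia} T^{aj} = g_{ii} T^{ij} (no sum on i).
g_{11} = 5
S_1{}^1 = 5 * T^{11} = 5 * 2 = 10
S_1{}^2 = 5 * T^{12} = 5 * -4 = -20
Step 2: contract S_1{}^j with v_j.
S_1{}^1 * v_1 = 10 * -1 = -10
S_1{}^2 * v_2 = -20 * 2 = -40
Result = -10 + -40 = -50

-50


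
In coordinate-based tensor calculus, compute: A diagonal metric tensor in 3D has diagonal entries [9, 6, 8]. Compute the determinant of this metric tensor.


For a diagonal metric, the determinant is the product of diagonal entries.
Diagonal entries: 9, 6, 8
det(g) = 9 * 6 * 8 = 432

432


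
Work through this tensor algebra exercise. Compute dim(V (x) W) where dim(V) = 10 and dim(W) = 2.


The dimension of a tensor product is the product of dimensions.
dim(V) = 10, dim(W) = 2
dim(V (x) W) = 10 * 2 = 20

20


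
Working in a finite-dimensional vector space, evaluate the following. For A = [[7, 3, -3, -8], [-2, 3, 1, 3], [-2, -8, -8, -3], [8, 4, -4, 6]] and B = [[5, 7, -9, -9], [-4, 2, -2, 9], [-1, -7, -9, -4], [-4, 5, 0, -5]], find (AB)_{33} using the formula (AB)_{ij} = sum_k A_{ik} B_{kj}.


(AB)_{ij} = sum_k A_{ik} B_{kj}.
For i=3, j=3:
A_{31} * B_{13} = -2 * -9 = 18
A_{32} * B_{23} = -8 * -2 = 16
A_{33} * B_{33} = -8 * -9 = 72
A_{34} * B_{43} = -3 * 0 = 0
Sum = 18 + 16 + 72 + 0 = 106

106


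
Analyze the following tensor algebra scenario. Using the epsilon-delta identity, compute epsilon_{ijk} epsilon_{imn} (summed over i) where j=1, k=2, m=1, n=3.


Using the identity: epsilon_{ijk} epsilon_{imn} = delta_{jm} delta_{kn} - delta_{jn} delta_{km}.
delta_{11} = 1
delta_{23} = 0
delta_{13} = 0
delta_{21} = 0
Result = 1 * 0 - 0 * 0 = 0 - 0 = 0

0


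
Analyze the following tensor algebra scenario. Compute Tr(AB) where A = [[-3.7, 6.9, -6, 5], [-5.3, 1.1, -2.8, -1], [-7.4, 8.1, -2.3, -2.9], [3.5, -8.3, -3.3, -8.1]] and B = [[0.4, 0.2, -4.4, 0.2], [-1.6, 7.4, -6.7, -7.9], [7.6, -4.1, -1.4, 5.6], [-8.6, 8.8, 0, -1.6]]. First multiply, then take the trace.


Tr(AB) = sum_i (AB)_{ii} where (AB)_{ii} = sum_k A_{ik} B_{ki}.
(AB)_{11} = -3.7*0.4 + 6.9*-1.6 + -6*7.6 + 5*-8.6 = -101.12
(AB)_{22} = -5.3*0.2 + 1.1*7.4 + -2.8*-4.1 + -1*8.8 = 9.76
(AB)_{33} = -7.4*-4.4 + 8.1*-6.7 + -2.3*-1.4 + -2.9*0 = -18.49
(AB)_{44} = 3.5*0.2 + -8.3*-7.9 + -3.3*5.6 + -8.1*-1.6 = 60.75
Tr(AB) = -101.12 + 9.76 + -18.49 + 60.75 = -49.1

-49.1


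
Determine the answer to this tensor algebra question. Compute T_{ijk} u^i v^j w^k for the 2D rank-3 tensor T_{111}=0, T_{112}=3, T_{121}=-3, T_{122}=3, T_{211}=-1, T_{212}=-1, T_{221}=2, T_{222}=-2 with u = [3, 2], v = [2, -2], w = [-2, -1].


S = sum over i,j,k of T_{ijk} u_i v_j w_k. Expanding all 8 terms:
T_{111}*u_1*v_1*w_1 = 0*3*2*-2 = 0  (running total: 0)
T_{112}*u_1*v_1*w_2 = 3*3*2*-1 = -18  (running total: -18)
T_{121}*u_1*v_2*w_1 = -3*3*-2*-2 = -36  (running total: -54)
T_{122}*u_1*v_2*w_2 = 3*3*-2*-1 = 18  (running total: -36)
T_{211}*u_2*v_1*w_1 = -1*2*2*-2 = 8  (running total: -28)
T_{212}*u_2*v_1*w_2 = -1*2*2*-1 = 4  (running total: -24)
T_{221}*u_2*v_2*w_1 = 2*2*-2*-2 = 16  (running total: -8)
T_{222}*u_2*v_2*w_2 = -2*2*-2*-1 = -8  (running total: -16)
S = -16

-16


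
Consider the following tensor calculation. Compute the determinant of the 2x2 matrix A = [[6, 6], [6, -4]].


For a 2x2 matrix [[a, b], [c, d]], det = a*d - b*c.
a = 6, b = 6, c = 6, d = -4
a*d = 6 * -4 = -24
b*c = 6 * 6 = 36
det = -24 - 36 = -60

-60


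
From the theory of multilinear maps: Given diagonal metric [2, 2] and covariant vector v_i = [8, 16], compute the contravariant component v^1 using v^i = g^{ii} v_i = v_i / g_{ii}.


To raise an index with a diagonal metric: v^i = v_i / g_{ii}.
For index 1: v_1 = 8, g_{11} = 2
v^1 = 8 / 2 = 4

4


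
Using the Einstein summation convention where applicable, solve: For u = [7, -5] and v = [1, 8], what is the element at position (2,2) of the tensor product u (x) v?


The outer product entry T_{ij} = u_i * v_j.
We need i=2, j=2.
u_2 = -5, v_2 = 8
T_{2,2} = -5 * 8 = -40

-40


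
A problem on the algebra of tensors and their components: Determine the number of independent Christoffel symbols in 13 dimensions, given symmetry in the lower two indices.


Christoffel symbols Gamma^k_{ij} are symmetric in i,j, so there are d * d(d+1)/2 independent symbols.
d = 13
d(d+1)/2 = 13 * 14 / 2 = 91
Total = 13 * 91 = 1183

1183


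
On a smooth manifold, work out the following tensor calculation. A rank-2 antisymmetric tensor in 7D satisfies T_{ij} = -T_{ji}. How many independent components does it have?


An antisymmetric rank-2 tensor satisfies A_{ij} = -A_{ji}, so diagonal entries are zero.
The independent components are the upper-triangular entries: C(n, 2) = n(n-1)/2.
n = 7
C(7, 2) = 7 * 6 / 2 = 42 / 2 = 21

21


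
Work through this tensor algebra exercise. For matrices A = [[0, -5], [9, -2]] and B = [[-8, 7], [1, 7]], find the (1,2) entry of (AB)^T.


(AB)^T_{ij} = (AB)_{ji} = sum_k A_{jk} B_{ki}.
For i=1, j=2 we need (AB)_{21}:
A_{21} * B_{11} = 9 * -8 = -72
A_{22} * B_{21} = -2 * 1 = -2
Sum = -72 + -2 = -74

-74


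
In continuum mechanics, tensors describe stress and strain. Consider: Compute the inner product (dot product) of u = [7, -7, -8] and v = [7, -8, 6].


The inner product u . v = sum of u_i * v_i.
Term-by-term: 7 * 7, -7 * -8, -8 * 6
Products: 49, 56, -48
Sum = 49 + 56 + -48 = 57

57


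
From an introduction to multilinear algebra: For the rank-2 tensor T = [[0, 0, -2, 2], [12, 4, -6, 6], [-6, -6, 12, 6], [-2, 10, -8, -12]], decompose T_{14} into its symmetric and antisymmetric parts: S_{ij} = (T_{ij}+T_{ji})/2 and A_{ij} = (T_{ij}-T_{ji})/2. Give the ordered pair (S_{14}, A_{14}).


T_{14} = 2
T_{41} = -2
S_{14} = (2 + -2)/2 = 0/2 = 0
A_{14} = (2 - -2)/2 = 4/2 = 2
Check: S + A = 0 + 2 = 2 = T_{14}.

(0, 2)


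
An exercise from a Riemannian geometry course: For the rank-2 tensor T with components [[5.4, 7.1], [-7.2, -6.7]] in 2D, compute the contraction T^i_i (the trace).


The contraction (trace) of a rank-2 tensor is the sum of its diagonal elements.
Diagonal entries: A[1,1] = 5.4, A[2,2] = -6.7
Tr(A) = 5.4 + -6.7 = -1.3

-1.3


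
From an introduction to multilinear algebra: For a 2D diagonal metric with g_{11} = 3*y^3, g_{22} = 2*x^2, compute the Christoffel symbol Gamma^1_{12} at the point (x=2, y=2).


For a diagonal metric, Gamma^k_{ij} = (1/2) g^{kk} (dg_{ik}/dx_j + dg_{jk}/dx_i - dg_{ij}/dx_k).
The metric is diagonal, so g_{ab} = 0 for a != b.
At the given point: g_{11} = 24, g_{22} = 8
g^{11} = 1/24
dg_{11}/dx_2 = dg_{11}/dx_2 = 36
dg_{21}/dx_1 = 0 (off-diagonal)
dg_{12}/dx_1 = 0 (off-diagonal)
Numerator = 36 + 0 - 0 = 36
Gamma^1_{12} = 36 / (2 * 24) = 3/4

3/4


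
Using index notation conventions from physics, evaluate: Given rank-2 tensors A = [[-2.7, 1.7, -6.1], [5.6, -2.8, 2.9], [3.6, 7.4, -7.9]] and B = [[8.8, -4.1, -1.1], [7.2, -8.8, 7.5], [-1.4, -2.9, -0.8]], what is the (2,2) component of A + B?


Tensor addition is component-wise: (A + B)_{ij} = A_{ij} + B_{ij}.
A_{22} = -2.8
B_{22} = -8.8
(A + B)_{22} = -2.8 + -8.8 = -11.6

-11.6


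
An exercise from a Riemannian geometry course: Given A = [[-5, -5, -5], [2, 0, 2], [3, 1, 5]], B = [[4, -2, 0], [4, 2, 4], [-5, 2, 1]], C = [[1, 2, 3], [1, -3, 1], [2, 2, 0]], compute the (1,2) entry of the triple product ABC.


(ABC)_{12} = sum_m (AB)_{1m} C_{m2}. First compute row 1 of AB.
(AB)_{11} = -5*4 + -5*4 + -5*-5 = -15
(AB)_{12} = -5*-2 + -5*2 + -5*2 = -10
(AB)_{13} = -5*0 + -5*4 + -5*1 = -25
Now contract with column 2 of C:
(AB)_{11} * C_{12} = -15 * 2 = -30
(AB)_{12} * C_{22} = -10 * -3 = 30
(AB)_{13} * C_{32} = -25 * 2 = -50
(ABC)_{12} = -30 + 30 + -50 = -50

-50


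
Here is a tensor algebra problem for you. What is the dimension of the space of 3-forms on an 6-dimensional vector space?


The dimension of the space of p-forms on an n-dimensional space is C(n, p).
n = 6, p = 3
C(6, 3) = 6! / (3! * 3!) = 20

20


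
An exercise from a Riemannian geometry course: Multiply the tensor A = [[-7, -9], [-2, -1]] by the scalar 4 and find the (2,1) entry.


Scalar multiplication: (cA)_{ij} = c * A_{ij}.
c = 4
A_{21} = -2
(cA)_{21} = 4 * -2 = -8

-8


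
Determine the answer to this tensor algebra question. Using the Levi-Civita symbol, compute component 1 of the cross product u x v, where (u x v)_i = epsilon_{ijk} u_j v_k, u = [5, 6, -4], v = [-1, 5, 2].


(u x v)_1 = sum_{j,k} epsilon_{1jk} u_j v_k. Only permutations of (1,2,3) contribute; the two non-zero terms are:
eps_{123} u_2 v_3 = 1 * 6 * 2 = 12
eps_{132} u_3 v_2 = -1 * -4 * 5 = 20
(u x v)_1 = 32

32


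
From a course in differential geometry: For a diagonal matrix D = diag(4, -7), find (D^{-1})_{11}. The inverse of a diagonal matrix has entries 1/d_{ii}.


For a diagonal matrix, the inverse has entries (D^{-1})_{ii} = 1/d_{ii}.
The diagonal entries are: d_{11} = 4, d_{22} = -7
We need (D^{-1})_{11} = 1/d_{11} = 1/4 = 1/4

1/4


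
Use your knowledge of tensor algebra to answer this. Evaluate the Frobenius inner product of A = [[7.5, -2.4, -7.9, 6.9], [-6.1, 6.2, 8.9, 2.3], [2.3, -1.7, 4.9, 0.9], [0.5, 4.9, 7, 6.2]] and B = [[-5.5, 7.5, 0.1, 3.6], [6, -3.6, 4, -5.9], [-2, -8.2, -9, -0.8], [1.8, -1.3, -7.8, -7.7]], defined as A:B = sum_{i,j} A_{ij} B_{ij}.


A:B = sum over all i,j of A_{ij} * B_{ij}.
Row 1: 7.5*-5.5=-41.25, -2.4*7.5=-18, -7.9*0.1=-0.79, 6.9*3.6=24.84 => row sum = -35.2
Row 2: -6.1*6=-36.6, 6.2*-3.6=-22.32, 8.9*4=35.6, 2.3*-5.9=-13.57 => row sum = -36.89
Row 3: 2.3*-2=-4.6, -1.7*-8.2=13.94, 4.9*-9=-44.1, 0.9*-0.8=-0.72 => row sum = -35.48
Row 4: 0.5*1.8=0.9, 4.9*-1.3=-6.37, 7*-7.8=-54.6, 6.2*-7.7=-47.74 => row sum = -107.81
Total = -35.2 + -36.89 + -35.48 + -107.81 = -215.38

-215.38


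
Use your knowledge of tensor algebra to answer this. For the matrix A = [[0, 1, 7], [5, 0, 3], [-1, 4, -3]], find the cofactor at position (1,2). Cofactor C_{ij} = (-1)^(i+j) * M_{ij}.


To find cofactor C_{12}, delete row 1 and column 2.
The resulting 2x2 submatrix is: [[5, 3], [-1, -3]]
Minor M_{12} = 5*-3 - 3*-1
  = -15 - -3 = -12
Sign = (-1)^(1+2) = (-1)^3 = -1
Cofactor C_{12} = -1 * -12 = 12

12


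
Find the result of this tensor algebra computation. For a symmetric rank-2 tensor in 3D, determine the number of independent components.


A symmetric rank-2 tensor in d dimensions has d(d+1)/2 independent components.
d = 3
d(d+1)/2 = 3 * 4 / 2 = 12 / 2 = 6

6


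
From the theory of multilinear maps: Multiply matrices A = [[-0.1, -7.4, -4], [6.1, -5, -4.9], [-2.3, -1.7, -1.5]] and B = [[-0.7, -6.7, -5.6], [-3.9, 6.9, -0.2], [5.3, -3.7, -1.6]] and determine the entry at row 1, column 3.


(AB)_{ij} = sum_k A_{ik} B_{kj}.
For i=1, j=3:
A_{11} * B_{13} = -0.1 * -5.6 = 0.56
A_{12} * B_{23} = -7.4 * -0.2 = 1.48
A_{13} * B_{33} = -4 * -1.6 = 6.4
Sum = 0.56 + 1.48 + 6.4 = 8.44

8.44


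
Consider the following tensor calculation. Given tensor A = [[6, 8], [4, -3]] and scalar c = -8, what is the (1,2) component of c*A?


Scalar multiplication: (cA)_{ij} = c * A_{ij}.
c = -8
A_{12} = 8
(cA)_{12} = -8 * 8 = -64

-64


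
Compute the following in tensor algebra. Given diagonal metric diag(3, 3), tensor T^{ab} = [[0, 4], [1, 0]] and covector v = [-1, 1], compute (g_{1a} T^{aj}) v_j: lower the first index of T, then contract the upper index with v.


Step 1: lower the first index. For a diagonal metric, g_{ia} T^{aj} = g_{ii} T^{ij} (no sum on i).
g_{11} = 3
S_1{}^1 = 3 * T^{11} = 3 * 0 = 0
S_1{}^2 = 3 * T^{12} = 3 * 4 = 12
Step 2: contract S_1{}^j with v_j.
S_1{}^1 * v_1 = 0 * -1 = 0
S_1{}^2 * v_2 = 12 * 1 = 12
Result = 0 + 12 = 12

12


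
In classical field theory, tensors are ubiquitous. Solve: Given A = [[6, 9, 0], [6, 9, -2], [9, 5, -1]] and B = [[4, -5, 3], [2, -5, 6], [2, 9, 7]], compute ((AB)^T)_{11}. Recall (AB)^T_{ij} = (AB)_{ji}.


(AB)^T_{ij} = (AB)_{ji} = sum_k A_{jk} B_{ki}.
For i=1, j=1 we need (AB)_{11}:
A_{11} * B_{11} = 6 * 4 = 24
A_{12} * B_{21} = 9 * 2 = 18
A_{13} * B_{31} = 0 * 2 = 0
Sum = 24 + 18 + 0 = 42

42


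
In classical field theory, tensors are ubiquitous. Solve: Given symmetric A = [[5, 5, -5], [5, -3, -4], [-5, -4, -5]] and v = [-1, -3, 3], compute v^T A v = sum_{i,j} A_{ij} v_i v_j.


First compute Av:
(Av)_1 = 5*-1 + 5*-3 + -5*3 = -35
(Av)_2 = 5*-1 + -3*-3 + -4*3 = -8
(Av)_3 = -5*-1 + -4*-3 + -5*3 = 2
Av = [-35, -8, 2]
Then v^T (Av) = -1*-35 + -3*-8 + 3*2
= 35 + 24 + 6 = 65

65


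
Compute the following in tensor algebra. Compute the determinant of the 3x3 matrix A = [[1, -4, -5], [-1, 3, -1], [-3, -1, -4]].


Expanding along the first row, det(A) = a11*M_11 - a12*M_12 + a13*M_13, where M_1j is the (1,j) minor.
Minor M_11 = 3*-4 - -1*-1 = -13
Minor M_12 = -1*-4 - -1*-3 = 1
Minor M_13 = -1*-1 - 3*-3 = 10
det = 1*(-13) - -4*(1) + -5*(10)
    = -13 - -4 + -50
    = -59

-59


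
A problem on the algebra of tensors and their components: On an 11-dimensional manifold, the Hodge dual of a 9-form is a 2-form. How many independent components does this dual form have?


The Hodge dual of a p-form on an n-dimensional manifold is an (n-p)-form.
n = 11, p = 9, so dual degree = 11 - 9 = 2
The number of components is C(n, n-p) = C(11, 2) = 55

55


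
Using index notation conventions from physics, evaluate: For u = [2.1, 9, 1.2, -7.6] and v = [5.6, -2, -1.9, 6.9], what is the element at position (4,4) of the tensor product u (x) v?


The outer product entry T_{ij} = u_i * v_j.
We need i=4, j=4.
u_4 = -7.6, v_4 = 6.9
T_{4,4} = -7.6 * 6.9 = -52.44

-52.44


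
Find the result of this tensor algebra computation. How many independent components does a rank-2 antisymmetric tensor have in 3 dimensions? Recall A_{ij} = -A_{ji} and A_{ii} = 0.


An antisymmetric rank-2 tensor satisfies A_{ij} = -A_{ji}, so diagonal entries are zero.
The independent components are the upper-triangular entries: C(n, 2) = n(n-1)/2.
n = 3
C(3, 2) = 3 * 2 / 2 = 6 / 2 = 3

3


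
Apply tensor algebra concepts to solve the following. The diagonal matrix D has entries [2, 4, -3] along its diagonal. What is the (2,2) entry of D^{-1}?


For a diagonal matrix, the inverse has entries (D^{-1})_{ii} = 1/d_{ii}.
The diagonal entries are: d_{11} = 2, d_{22} = 4, d_{33} = -3
We need (D^{-1})_{22} = 1/d_{22} = 1/4 = 1/4

1/4


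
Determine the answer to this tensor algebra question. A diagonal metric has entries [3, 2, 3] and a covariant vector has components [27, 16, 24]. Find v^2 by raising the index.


To raise an index with a diagonal metric: v^i = v_i / g_{ii}.
For index 2: v_2 = 16, g_{22} = 2
v^2 = 16 / 2 = 8

8


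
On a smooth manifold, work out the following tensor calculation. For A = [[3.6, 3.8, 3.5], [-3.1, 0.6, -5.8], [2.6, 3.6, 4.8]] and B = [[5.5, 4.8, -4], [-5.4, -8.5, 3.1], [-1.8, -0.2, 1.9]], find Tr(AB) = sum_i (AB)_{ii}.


Tr(AB) = sum_i (AB)_{ii} where (AB)_{ii} = sum_k A_{ik} B_{ki}.
(AB)_{11} = 3.6*5.5 + 3.8*-5.4 + 3.5*-1.8 = -7.02
(AB)_{22} = -3.1*4.8 + 0.6*-8.5 + -5.8*-0.2 = -18.82
(AB)_{33} = 2.6*-4 + 3.6*3.1 + 4.8*1.9 = 9.88
Tr(AB) = -7.02 + -18.82 + 9.88 = -15.96

-15.96
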